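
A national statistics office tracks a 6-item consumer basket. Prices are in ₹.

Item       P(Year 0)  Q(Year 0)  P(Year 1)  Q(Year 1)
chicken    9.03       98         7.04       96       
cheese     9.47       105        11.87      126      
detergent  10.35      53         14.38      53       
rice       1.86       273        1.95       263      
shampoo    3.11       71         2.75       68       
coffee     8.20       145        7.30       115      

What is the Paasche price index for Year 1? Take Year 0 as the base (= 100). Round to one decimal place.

105.2

Paasche price index uses current-period quantities as weights.
ΣP(Year 1)·Q(Year 1) = 7.04×96 + 11.87×126 + 14.38×53 + 1.95×263 + 2.75×68 + 7.30×115 = 675.84 + 1495.62 + 762.14 + 512.85 + 187 + 839.5 = 4472.95
ΣP(Year 0)·Q(Year 1) = 9.03×96 + 9.47×126 + 10.35×53 + 1.86×263 + 3.11×68 + 8.20×115 = 866.88 + 1193.22 + 548.55 + 489.18 + 211.48 + 943 = 4252.31
Index = 4472.95 / 4252.31 × 100 = 105.1887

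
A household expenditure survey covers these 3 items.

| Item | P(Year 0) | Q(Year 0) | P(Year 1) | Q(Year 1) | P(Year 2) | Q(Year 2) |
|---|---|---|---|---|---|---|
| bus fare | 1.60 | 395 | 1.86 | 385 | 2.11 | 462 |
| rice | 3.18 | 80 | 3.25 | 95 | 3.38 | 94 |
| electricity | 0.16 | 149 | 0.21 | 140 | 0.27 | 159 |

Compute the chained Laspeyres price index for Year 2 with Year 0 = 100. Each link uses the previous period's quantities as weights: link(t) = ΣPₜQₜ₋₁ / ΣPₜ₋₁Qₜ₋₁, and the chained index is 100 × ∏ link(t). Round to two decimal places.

Link Year 0→Year 1:
ΣP(Year 1)Q(Year 0) = 1.86×395 + 3.25×80 + 0.21×149 = 734.7 + 260 + 31.29 = 1025.99
ΣP(Year 0)Q(Year 0) = 1.60×395 + 3.18×80 + 0.16×149 = 632 + 254.4 + 23.84 = 910.24
link = 1025.99/910.24 = 1.127164
Link Year 1→Year 2:
ΣP(Year 2)Q(Year 1) = 2.11×385 + 3.38×95 + 0.27×140 = 812.35 + 321.1 + 37.8 = 1171.25
ΣP(Year 1)Q(Year 1) = 1.86×385 + 3.25×95 + 0.21×140 = 716.1 + 308.75 + 29.4 = 1054.25
link = 1171.25/1054.25 = 1.110979
Chained index = 100 × 1.127164 × 1.110979 = 125.2256

125.23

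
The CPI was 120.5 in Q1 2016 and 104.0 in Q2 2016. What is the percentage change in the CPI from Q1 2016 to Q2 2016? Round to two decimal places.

-13.69%

Change = (104.0 − 120.5) / 120.5 × 100
       = -16.5 / 120.5 × 100 = -13.6929%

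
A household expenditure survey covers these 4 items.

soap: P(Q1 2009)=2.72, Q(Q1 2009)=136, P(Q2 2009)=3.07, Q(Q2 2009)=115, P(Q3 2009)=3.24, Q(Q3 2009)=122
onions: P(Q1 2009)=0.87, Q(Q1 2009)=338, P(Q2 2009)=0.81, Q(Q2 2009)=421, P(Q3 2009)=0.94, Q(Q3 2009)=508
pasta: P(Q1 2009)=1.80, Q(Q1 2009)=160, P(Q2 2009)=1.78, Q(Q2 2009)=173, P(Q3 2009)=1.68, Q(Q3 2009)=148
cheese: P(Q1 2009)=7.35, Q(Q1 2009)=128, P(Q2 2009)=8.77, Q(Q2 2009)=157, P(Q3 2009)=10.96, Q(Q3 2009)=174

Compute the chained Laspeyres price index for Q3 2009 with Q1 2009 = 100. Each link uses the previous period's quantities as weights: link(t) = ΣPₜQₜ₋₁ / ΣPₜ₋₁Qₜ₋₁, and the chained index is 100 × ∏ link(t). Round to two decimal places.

129.56

Link Q1 2009→Q2 2009:
ΣP(Q2 2009)Q(Q1 2009) = 3.07×136 + 0.81×338 + 1.78×160 + 8.77×128 = 417.52 + 273.78 + 284.8 + 1122.56 = 2098.66
ΣP(Q1 2009)Q(Q1 2009) = 2.72×136 + 0.87×338 + 1.80×160 + 7.35×128 = 369.92 + 294.06 + 288 + 940.8 = 1892.78
link = 2098.66/1892.78 = 1.108771
Link Q2 2009→Q3 2009:
ΣP(Q3 2009)Q(Q2 2009) = 3.24×115 + 0.94×421 + 1.68×173 + 10.96×157 = 372.6 + 395.74 + 290.64 + 1720.72 = 2779.7
ΣP(Q2 2009)Q(Q2 2009) = 3.07×115 + 0.81×421 + 1.78×173 + 8.77×157 = 353.05 + 341.01 + 307.94 + 1376.89 = 2378.89
link = 2779.7/2378.89 = 1.168486
Chained index = 100 × 1.108771 × 1.168486 = 129.5584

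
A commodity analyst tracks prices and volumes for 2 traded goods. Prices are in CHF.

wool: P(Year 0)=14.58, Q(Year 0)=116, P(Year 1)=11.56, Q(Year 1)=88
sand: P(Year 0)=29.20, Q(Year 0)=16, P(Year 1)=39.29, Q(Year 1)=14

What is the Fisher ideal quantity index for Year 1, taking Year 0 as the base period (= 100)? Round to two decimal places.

78.98

Laspeyres component (base-period weights):
ΣP(Year 0)Q(Year 1) = 14.58×88 + 29.20×14 = 1283.04 + 408.8 = 1691.84
ΣP(Year 0)Q(Year 0) = 14.58×116 + 29.20×16 = 1691.28 + 467.2 = 2158.48
L = 1691.84 / 2158.48 × 100 = 78.3811
Paasche component (current-period weights):
ΣP(Year 1)Q(Year 1) = 11.56×88 + 39.29×14 = 1017.28 + 550.06 = 1567.34
ΣP(Year 1)Q(Year 0) = 11.56×116 + 39.29×16 = 1340.96 + 628.64 = 1969.6
P = 1567.34 / 1969.6 × 100 = 79.5766
Fisher = √(L × P) = √(78.3811 × 79.5766) = 78.9766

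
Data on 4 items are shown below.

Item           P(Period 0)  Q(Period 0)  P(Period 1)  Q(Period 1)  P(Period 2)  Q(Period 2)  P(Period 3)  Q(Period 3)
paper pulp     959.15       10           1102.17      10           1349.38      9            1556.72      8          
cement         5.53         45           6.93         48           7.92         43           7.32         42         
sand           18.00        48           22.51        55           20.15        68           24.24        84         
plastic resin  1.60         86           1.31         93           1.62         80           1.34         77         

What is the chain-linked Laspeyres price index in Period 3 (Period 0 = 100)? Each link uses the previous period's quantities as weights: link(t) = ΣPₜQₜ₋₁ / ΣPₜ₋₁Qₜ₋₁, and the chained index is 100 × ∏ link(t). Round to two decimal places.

Link Period 0→Period 1:
ΣP(Period 1)Q(Period 0) = 1102.17×10 + 6.93×45 + 22.51×48 + 1.31×86 = 11021.7 + 311.85 + 1080.48 + 112.66 = 12526.69
ΣP(Period 0)Q(Period 0) = 959.15×10 + 5.53×45 + 18.00×48 + 1.60×86 = 9591.5 + 248.85 + 864 + 137.6 = 10841.95
link = 12526.69/10841.95 = 1.155391
Link Period 1→Period 2:
ΣP(Period 2)Q(Period 1) = 1349.38×10 + 7.92×48 + 20.15×55 + 1.62×93 = 13493.8 + 380.16 + 1108.25 + 150.66 = 15132.87
ΣP(Period 1)Q(Period 1) = 1102.17×10 + 6.93×48 + 22.51×55 + 1.31×93 = 11021.7 + 332.64 + 1238.05 + 121.83 = 12714.22
link = 15132.87/12714.22 = 1.190232
Link Period 2→Period 3:
ΣP(Period 3)Q(Period 2) = 1556.72×9 + 7.32×43 + 24.24×68 + 1.34×80 = 14010.48 + 314.76 + 1648.32 + 107.2 = 16080.76
ΣP(Period 2)Q(Period 2) = 1349.38×9 + 7.92×43 + 20.15×68 + 1.62×80 = 12144.42 + 340.56 + 1370.2 + 129.6 = 13984.78
link = 16080.76/13984.78 = 1.149876
Chained index = 100 × 1.155391 × 1.190232 × 1.149876 = 158.1290

158.13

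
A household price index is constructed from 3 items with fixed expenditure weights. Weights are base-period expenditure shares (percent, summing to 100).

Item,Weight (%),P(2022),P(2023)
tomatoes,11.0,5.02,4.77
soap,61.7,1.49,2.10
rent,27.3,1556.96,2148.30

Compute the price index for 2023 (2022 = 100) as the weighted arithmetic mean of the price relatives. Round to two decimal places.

135.08

tomatoes: 11.0 × (4.77/5.02) = 11.0 × 0.950199 = 10.4522
soap: 61.7 × (2.10/1.49) = 61.7 × 1.409396 = 86.9597
rent: 27.3 × (2148.30/1556.96) = 27.3 × 1.379804 = 37.6687
Index = Σ wᵢ·(p₁ᵢ/p₀ᵢ) = 10.4522 + 86.9597 + 37.6687 = 135.0806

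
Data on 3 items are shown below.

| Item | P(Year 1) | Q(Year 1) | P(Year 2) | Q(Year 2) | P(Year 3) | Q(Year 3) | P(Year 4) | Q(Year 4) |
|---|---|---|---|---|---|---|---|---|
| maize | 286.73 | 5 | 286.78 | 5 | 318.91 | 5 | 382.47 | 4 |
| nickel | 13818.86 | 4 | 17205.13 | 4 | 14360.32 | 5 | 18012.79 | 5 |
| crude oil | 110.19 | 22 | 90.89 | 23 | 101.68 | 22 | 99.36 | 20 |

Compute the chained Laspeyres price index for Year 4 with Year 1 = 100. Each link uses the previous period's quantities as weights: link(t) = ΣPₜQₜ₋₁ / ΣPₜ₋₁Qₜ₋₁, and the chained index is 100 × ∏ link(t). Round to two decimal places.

129.05

Link Year 1→Year 2:
ΣP(Year 2)Q(Year 1) = 286.78×5 + 17205.13×4 + 90.89×22 = 1433.9 + 68820.52 + 1999.58 = 72254
ΣP(Year 1)Q(Year 1) = 286.73×5 + 13818.86×4 + 110.19×22 = 1433.65 + 55275.44 + 2424.18 = 59133.27
link = 72254/59133.27 = 1.221884
Link Year 2→Year 3:
ΣP(Year 3)Q(Year 2) = 318.91×5 + 14360.32×4 + 101.68×23 = 1594.55 + 57441.28 + 2338.64 = 61374.47
ΣP(Year 2)Q(Year 2) = 286.78×5 + 17205.13×4 + 90.89×23 = 1433.9 + 68820.52 + 2090.47 = 72344.89
link = 61374.47/72344.89 = 0.848359
Link Year 3→Year 4:
ΣP(Year 4)Q(Year 3) = 382.47×5 + 18012.79×5 + 99.36×22 = 1912.35 + 90063.95 + 2185.92 = 94162.22
ΣP(Year 3)Q(Year 3) = 318.91×5 + 14360.32×5 + 101.68×22 = 1594.55 + 71801.6 + 2236.96 = 75633.11
link = 94162.22/75633.11 = 1.244987
Chained index = 100 × 1.221884 × 0.848359 × 1.244987 = 129.0549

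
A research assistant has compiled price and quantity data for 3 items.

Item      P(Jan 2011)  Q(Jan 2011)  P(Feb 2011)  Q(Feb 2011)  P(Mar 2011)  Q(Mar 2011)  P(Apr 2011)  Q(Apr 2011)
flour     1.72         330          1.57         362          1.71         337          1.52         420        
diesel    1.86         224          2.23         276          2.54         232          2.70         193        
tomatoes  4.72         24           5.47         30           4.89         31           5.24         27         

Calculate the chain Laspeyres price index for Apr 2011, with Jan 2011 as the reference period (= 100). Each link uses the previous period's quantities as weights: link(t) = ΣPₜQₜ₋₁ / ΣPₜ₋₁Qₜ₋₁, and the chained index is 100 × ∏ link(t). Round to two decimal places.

112.52

Link Jan 2011→Feb 2011:
ΣP(Feb 2011)Q(Jan 2011) = 1.57×330 + 2.23×224 + 5.47×24 = 518.1 + 499.52 + 131.28 = 1148.9
ΣP(Jan 2011)Q(Jan 2011) = 1.72×330 + 1.86×224 + 4.72×24 = 567.6 + 416.64 + 113.28 = 1097.52
link = 1148.9/1097.52 = 1.046815
Link Feb 2011→Mar 2011:
ΣP(Mar 2011)Q(Feb 2011) = 1.71×362 + 2.54×276 + 4.89×30 = 619.02 + 701.04 + 146.7 = 1466.76
ΣP(Feb 2011)Q(Feb 2011) = 1.57×362 + 2.23×276 + 5.47×30 = 568.34 + 615.48 + 164.1 = 1347.92
link = 1466.76/1347.92 = 1.088165
Link Mar 2011→Apr 2011:
ΣP(Apr 2011)Q(Mar 2011) = 1.52×337 + 2.70×232 + 5.24×31 = 512.24 + 626.4 + 162.44 = 1301.08
ΣP(Mar 2011)Q(Mar 2011) = 1.71×337 + 2.54×232 + 4.89×31 = 576.27 + 589.28 + 151.59 = 1317.14
link = 1301.08/1317.14 = 0.987807
Chained index = 100 × 1.046815 × 1.088165 × 0.987807 = 112.5218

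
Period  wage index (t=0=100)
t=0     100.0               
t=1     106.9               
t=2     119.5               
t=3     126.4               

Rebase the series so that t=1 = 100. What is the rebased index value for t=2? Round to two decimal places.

111.79

Rebased(t=2) = 119.5 / 106.9 × 100 = 111.7867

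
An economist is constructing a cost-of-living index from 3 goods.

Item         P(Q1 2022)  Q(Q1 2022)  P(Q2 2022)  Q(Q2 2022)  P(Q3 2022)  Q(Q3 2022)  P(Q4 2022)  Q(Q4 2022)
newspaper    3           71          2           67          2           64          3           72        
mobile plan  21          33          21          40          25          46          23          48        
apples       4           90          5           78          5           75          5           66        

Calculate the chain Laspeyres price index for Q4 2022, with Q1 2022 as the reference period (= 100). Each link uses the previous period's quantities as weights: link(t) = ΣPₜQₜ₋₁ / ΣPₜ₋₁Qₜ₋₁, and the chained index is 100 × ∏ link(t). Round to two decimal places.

111.49

Link Q1 2022→Q2 2022:
ΣP(Q2 2022)Q(Q1 2022) = 2×71 + 21×33 + 5×90 = 142 + 693 + 450 = 1285
ΣP(Q1 2022)Q(Q1 2022) = 3×71 + 21×33 + 4×90 = 213 + 693 + 360 = 1266
link = 1285/1266 = 1.015008
Link Q2 2022→Q3 2022:
ΣP(Q3 2022)Q(Q2 2022) = 2×67 + 25×40 + 5×78 = 134 + 1000 + 390 = 1524
ΣP(Q2 2022)Q(Q2 2022) = 2×67 + 21×40 + 5×78 = 134 + 840 + 390 = 1364
link = 1524/1364 = 1.117302
Link Q3 2022→Q4 2022:
ΣP(Q4 2022)Q(Q3 2022) = 3×64 + 23×46 + 5×75 = 192 + 1058 + 375 = 1625
ΣP(Q3 2022)Q(Q3 2022) = 2×64 + 25×46 + 5×75 = 128 + 1150 + 375 = 1653
link = 1625/1653 = 0.983061
Chained index = 100 × 1.015008 × 1.117302 × 0.983061 = 111.4861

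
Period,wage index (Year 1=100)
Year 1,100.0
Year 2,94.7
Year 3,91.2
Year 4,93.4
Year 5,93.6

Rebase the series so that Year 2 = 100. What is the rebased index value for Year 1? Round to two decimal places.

Rebased(Year 1) = 100.0 / 94.7 × 100 = 105.5966

105.60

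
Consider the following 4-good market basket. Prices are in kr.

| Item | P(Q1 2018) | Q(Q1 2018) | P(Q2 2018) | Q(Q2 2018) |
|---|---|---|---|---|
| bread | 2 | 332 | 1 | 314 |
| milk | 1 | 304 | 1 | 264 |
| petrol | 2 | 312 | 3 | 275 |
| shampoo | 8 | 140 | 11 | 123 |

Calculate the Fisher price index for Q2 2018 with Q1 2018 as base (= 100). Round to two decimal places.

Laspeyres component (base-period weights):
ΣP(Q2 2018)Q(Q1 2018) = 1×332 + 1×304 + 3×312 + 11×140 = 332 + 304 + 936 + 1540 = 3112
ΣP(Q1 2018)Q(Q1 2018) = 2×332 + 1×304 + 2×312 + 8×140 = 664 + 304 + 624 + 1120 = 2712
L = 3112 / 2712 × 100 = 114.7493
Paasche component (current-period weights):
ΣP(Q2 2018)Q(Q2 2018) = 1×314 + 1×264 + 3×275 + 11×123 = 314 + 264 + 825 + 1353 = 2756
ΣP(Q1 2018)Q(Q2 2018) = 2×314 + 1×264 + 2×275 + 8×123 = 628 + 264 + 550 + 984 = 2426
P = 2756 / 2426 × 100 = 113.6026
Fisher = √(L × P) = √(114.7493 × 113.6026) = 114.1745

114.17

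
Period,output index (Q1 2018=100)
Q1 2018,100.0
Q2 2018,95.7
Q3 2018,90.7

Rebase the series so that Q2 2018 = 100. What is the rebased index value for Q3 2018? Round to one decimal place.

94.8

Rebased(Q3 2018) = 90.7 / 95.7 × 100 = 94.7753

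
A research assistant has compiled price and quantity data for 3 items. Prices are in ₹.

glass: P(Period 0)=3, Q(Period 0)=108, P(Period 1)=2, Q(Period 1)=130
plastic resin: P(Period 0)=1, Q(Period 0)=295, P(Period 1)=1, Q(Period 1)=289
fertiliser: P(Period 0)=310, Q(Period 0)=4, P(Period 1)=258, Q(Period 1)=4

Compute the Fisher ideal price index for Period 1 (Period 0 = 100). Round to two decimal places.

Laspeyres component (base-period weights):
ΣP(Period 1)Q(Period 0) = 2×108 + 1×295 + 258×4 = 216 + 295 + 1032 = 1543
ΣP(Period 0)Q(Period 0) = 3×108 + 1×295 + 310×4 = 324 + 295 + 1240 = 1859
L = 1543 / 1859 × 100 = 83.0016
Paasche component (current-period weights):
ΣP(Period 1)Q(Period 1) = 2×130 + 1×289 + 258×4 = 260 + 289 + 1032 = 1581
ΣP(Period 0)Q(Period 1) = 3×130 + 1×289 + 310×4 = 390 + 289 + 1240 = 1919
P = 1581 / 1919 × 100 = 82.3867
Fisher = √(L × P) = √(83.0016 × 82.3867) = 82.6936

82.69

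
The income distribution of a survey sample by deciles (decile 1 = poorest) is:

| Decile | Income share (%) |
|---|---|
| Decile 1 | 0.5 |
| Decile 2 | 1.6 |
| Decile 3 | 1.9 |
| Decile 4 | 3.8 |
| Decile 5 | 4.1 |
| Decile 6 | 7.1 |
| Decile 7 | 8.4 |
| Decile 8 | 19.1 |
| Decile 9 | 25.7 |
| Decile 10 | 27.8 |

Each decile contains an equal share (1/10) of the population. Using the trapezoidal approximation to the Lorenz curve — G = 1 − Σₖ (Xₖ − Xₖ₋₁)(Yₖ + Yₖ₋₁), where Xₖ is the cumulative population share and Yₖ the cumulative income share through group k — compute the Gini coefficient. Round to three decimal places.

0.517

Cumulative income shares Yₖ: 0.0050, 0.0210, 0.0400, 0.0780, 0.1190, 0.1900, 0.2740, 0.4650, 0.7220, 1.0000
Σ (Xₖ−Xₖ₋₁)(Yₖ+Yₖ₋₁) = (1/10)(0.0050+0.0000) + (1/10)(0.0210+0.0050) + (1/10)(0.0400+0.0210) + (1/10)(0.0780+0.0400) + (1/10)(0.1190+0.0780) + (1/10)(0.1900+0.1190) + (1/10)(0.2740+0.1900) + (1/10)(0.4650+0.2740) + (1/10)(0.7220+0.4650) + (1/10)(1.0000+0.7220)
  = 0.0005 + 0.0026 + 0.0061 + 0.0118 + 0.0197 + 0.0309 + 0.0464 + 0.0739 + 0.1187 + 0.1722 = 0.4828
G = 1 − 0.4828 = 0.5172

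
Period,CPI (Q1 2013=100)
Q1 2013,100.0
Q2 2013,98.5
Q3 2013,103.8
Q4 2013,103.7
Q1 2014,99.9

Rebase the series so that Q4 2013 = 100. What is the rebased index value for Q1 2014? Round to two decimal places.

96.34

Rebased(Q1 2014) = 99.9 / 103.7 × 100 = 96.3356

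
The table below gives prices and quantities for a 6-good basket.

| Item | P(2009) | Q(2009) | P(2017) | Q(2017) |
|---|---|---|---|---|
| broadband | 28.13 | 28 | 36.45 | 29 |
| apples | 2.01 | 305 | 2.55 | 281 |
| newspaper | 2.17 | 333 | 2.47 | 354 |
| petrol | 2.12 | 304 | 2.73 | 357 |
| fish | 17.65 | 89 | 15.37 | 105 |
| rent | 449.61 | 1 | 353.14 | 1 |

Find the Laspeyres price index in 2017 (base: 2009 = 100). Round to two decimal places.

Laspeyres price index uses base-period quantities as weights.
ΣP(2017)·Q(2009) = 36.45×28 + 2.55×305 + 2.47×333 + 2.73×304 + 15.37×89 + 353.14×1 = 1020.6 + 777.75 + 822.51 + 829.92 + 1367.93 + 353.14 = 5171.85
ΣP(2009)·Q(2009) = 28.13×28 + 2.01×305 + 2.17×333 + 2.12×304 + 17.65×89 + 449.61×1 = 787.64 + 613.05 + 722.61 + 644.48 + 1570.85 + 449.61 = 4788.24
Index = 5171.85 / 4788.24 × 100 = 108.0115

108.01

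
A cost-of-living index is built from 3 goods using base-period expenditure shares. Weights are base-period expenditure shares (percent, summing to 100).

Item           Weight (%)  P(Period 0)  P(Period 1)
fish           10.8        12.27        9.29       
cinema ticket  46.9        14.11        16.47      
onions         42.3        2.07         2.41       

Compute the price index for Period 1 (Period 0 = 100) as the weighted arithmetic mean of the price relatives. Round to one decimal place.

112.2

fish: 10.8 × (9.29/12.27) = 10.8 × 0.757131 = 8.1770
cinema ticket: 46.9 × (16.47/14.11) = 46.9 × 1.167257 = 54.7444
onions: 42.3 × (2.41/2.07) = 42.3 × 1.164251 = 49.2478
Index = Σ wᵢ·(p₁ᵢ/p₀ᵢ) = 8.1770 + 54.7444 + 49.2478 = 112.1692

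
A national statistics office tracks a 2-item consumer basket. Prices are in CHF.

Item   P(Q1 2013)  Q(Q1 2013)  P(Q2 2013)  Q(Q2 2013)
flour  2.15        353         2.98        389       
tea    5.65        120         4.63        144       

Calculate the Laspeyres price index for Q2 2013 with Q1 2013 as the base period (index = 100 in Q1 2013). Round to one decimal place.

111.9

Laspeyres price index uses base-period quantities as weights.
ΣP(Q2 2013)·Q(Q1 2013) = 2.98×353 + 4.63×120 = 1051.94 + 555.6 = 1607.54
ΣP(Q1 2013)·Q(Q1 2013) = 2.15×353 + 5.65×120 = 758.95 + 678 = 1436.95
Index = 1607.54 / 1436.95 × 100 = 111.8717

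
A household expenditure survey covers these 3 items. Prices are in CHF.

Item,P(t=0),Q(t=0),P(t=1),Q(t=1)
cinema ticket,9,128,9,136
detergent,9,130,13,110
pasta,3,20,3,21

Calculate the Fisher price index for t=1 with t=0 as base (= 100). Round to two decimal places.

Laspeyres component (base-period weights):
ΣP(t=1)Q(t=0) = 9×128 + 13×130 + 3×20 = 1152 + 1690 + 60 = 2902
ΣP(t=0)Q(t=0) = 9×128 + 9×130 + 3×20 = 1152 + 1170 + 60 = 2382
L = 2902 / 2382 × 100 = 121.8304
Paasche component (current-period weights):
ΣP(t=1)Q(t=1) = 9×136 + 13×110 + 3×21 = 1224 + 1430 + 63 = 2717
ΣP(t=0)Q(t=1) = 9×136 + 9×110 + 3×21 = 1224 + 990 + 63 = 2277
P = 2717 / 2277 × 100 = 119.3237
Fisher = √(L × P) = √(121.8304 × 119.3237) = 120.5705

120.57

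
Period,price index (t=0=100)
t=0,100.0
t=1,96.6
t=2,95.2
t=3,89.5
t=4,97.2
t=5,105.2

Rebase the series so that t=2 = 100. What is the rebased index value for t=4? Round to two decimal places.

Rebased(t=4) = 97.2 / 95.2 × 100 = 102.1008

102.10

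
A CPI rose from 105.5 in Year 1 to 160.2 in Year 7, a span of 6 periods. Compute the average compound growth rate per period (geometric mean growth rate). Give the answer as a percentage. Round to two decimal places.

Growth factor = (160.2/105.5)^(1/6) = (1.518483)^(1/6) = 1.072099
Growth rate = 1.072099 − 1 = 0.072099 = 7.2099%

7.21%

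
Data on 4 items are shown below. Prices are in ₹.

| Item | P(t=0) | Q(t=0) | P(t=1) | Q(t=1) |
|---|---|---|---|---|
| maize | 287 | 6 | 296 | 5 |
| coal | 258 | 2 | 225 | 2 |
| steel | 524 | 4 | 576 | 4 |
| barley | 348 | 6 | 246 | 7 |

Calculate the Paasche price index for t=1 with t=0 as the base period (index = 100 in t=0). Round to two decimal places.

Paasche price index uses current-period quantities as weights.
ΣP(t=1)·Q(t=1) = 296×5 + 225×2 + 576×4 + 246×7 = 1480 + 450 + 2304 + 1722 = 5956
ΣP(t=0)·Q(t=1) = 287×5 + 258×2 + 524×4 + 348×7 = 1435 + 516 + 2096 + 2436 = 6483
Index = 5956 / 6483 × 100 = 91.8710

91.87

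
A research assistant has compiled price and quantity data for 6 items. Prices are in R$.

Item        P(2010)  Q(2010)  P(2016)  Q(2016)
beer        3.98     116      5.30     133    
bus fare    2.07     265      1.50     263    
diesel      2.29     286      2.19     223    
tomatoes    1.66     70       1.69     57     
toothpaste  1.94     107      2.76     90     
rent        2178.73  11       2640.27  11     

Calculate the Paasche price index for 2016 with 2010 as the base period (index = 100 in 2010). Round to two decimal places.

Paasche price index uses current-period quantities as weights.
ΣP(2016)·Q(2016) = 5.30×133 + 1.50×263 + 2.19×223 + 1.69×57 + 2.76×90 + 2640.27×11 = 704.9 + 394.5 + 488.37 + 96.33 + 248.4 + 29042.97 = 30975.47
ΣP(2010)·Q(2016) = 3.98×133 + 2.07×263 + 2.29×223 + 1.66×57 + 1.94×90 + 2178.73×11 = 529.34 + 544.41 + 510.67 + 94.62 + 174.6 + 23966.03 = 25819.67
Index = 30975.47 / 25819.67 × 100 = 119.9685

119.97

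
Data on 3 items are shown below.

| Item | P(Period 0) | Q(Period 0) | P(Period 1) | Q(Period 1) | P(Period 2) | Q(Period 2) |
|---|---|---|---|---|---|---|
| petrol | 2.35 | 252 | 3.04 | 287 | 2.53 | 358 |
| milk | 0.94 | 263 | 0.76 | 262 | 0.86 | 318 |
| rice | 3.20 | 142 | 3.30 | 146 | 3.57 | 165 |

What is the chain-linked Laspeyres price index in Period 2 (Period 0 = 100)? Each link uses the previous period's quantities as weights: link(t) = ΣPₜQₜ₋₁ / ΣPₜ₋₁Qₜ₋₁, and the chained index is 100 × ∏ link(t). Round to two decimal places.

105.11

Link Period 0→Period 1:
ΣP(Period 1)Q(Period 0) = 3.04×252 + 0.76×263 + 3.30×142 = 766.08 + 199.88 + 468.6 = 1434.56
ΣP(Period 0)Q(Period 0) = 2.35×252 + 0.94×263 + 3.20×142 = 592.2 + 247.22 + 454.4 = 1293.82
link = 1434.56/1293.82 = 1.108779
Link Period 1→Period 2:
ΣP(Period 2)Q(Period 1) = 2.53×287 + 0.86×262 + 3.57×146 = 726.11 + 225.32 + 521.22 = 1472.65
ΣP(Period 1)Q(Period 1) = 3.04×287 + 0.76×262 + 3.30×146 = 872.48 + 199.12 + 481.8 = 1553.4
link = 1472.65/1553.4 = 0.948017
Chained index = 100 × 1.108779 × 0.948017 = 105.1141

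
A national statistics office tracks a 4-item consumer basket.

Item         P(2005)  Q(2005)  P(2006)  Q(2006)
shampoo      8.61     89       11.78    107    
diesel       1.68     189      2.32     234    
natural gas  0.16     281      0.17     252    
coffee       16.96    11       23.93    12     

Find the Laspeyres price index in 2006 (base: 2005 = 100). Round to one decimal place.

Laspeyres price index uses base-period quantities as weights.
ΣP(2006)·Q(2005) = 11.78×89 + 2.32×189 + 0.17×281 + 23.93×11 = 1048.42 + 438.48 + 47.77 + 263.23 = 1797.9
ΣP(2005)·Q(2005) = 8.61×89 + 1.68×189 + 0.16×281 + 16.96×11 = 766.29 + 317.52 + 44.96 + 186.56 = 1315.33
Index = 1797.9 / 1315.33 × 100 = 136.6881

136.7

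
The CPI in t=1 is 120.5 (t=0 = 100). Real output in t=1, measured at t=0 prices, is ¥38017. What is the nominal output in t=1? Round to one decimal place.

Nominal = Real × (Index/100) = 38017 × (120.5/100)
        = 38017 × 1.205 = 45810.4850

45810.5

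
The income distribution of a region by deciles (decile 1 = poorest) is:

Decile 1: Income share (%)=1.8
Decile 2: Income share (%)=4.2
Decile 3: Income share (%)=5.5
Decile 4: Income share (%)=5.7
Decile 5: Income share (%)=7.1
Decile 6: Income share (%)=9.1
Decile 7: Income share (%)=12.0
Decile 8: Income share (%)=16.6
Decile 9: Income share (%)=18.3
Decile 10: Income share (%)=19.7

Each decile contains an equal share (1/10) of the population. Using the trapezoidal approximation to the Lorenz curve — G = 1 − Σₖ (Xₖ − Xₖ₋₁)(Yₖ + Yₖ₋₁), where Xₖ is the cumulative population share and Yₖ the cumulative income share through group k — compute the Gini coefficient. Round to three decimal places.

Cumulative income shares Yₖ: 0.0180, 0.0600, 0.1150, 0.1720, 0.2430, 0.3340, 0.4540, 0.6200, 0.8030, 1.0000
Σ (Xₖ−Xₖ₋₁)(Yₖ+Yₖ₋₁) = (1/10)(0.0180+0.0000) + (1/10)(0.0600+0.0180) + (1/10)(0.1150+0.0600) + (1/10)(0.1720+0.1150) + (1/10)(0.2430+0.1720) + (1/10)(0.3340+0.2430) + (1/10)(0.4540+0.3340) + (1/10)(0.6200+0.4540) + (1/10)(0.8030+0.6200) + (1/10)(1.0000+0.8030)
  = 0.0018 + 0.0078 + 0.0175 + 0.0287 + 0.0415 + 0.0577 + 0.0788 + 0.1074 + 0.1423 + 0.1803 = 0.6638
G = 1 − 0.6638 = 0.3362

0.336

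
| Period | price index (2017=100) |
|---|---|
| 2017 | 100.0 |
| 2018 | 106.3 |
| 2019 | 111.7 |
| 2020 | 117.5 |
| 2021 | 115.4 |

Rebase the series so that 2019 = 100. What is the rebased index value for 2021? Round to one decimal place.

Rebased(2021) = 115.4 / 111.7 × 100 = 103.3124

103.3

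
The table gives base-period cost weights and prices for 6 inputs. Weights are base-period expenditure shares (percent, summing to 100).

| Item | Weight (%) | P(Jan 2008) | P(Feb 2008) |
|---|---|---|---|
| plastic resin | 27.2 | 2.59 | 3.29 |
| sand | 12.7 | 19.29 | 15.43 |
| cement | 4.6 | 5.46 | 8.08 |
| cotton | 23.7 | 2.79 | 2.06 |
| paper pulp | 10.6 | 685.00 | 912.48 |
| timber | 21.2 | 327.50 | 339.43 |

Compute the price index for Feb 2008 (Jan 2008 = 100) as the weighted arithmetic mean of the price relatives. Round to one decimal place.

plastic resin: 27.2 × (3.29/2.59) = 27.2 × 1.270270 = 34.5514
sand: 12.7 × (15.43/19.29) = 12.7 × 0.799896 = 10.1587
cement: 4.6 × (8.08/5.46) = 4.6 × 1.479853 = 6.8073
cotton: 23.7 × (2.06/2.79) = 23.7 × 0.738351 = 17.4989
paper pulp: 10.6 × (912.48/685.00) = 10.6 × 1.332088 = 14.1201
timber: 21.2 × (339.43/327.50) = 21.2 × 1.036427 = 21.9723
Index = Σ wᵢ·(p₁ᵢ/p₀ᵢ) = 34.5514 + 10.1587 + 6.8073 + 17.4989 + 14.1201 + 21.9723 = 105.1087

105.1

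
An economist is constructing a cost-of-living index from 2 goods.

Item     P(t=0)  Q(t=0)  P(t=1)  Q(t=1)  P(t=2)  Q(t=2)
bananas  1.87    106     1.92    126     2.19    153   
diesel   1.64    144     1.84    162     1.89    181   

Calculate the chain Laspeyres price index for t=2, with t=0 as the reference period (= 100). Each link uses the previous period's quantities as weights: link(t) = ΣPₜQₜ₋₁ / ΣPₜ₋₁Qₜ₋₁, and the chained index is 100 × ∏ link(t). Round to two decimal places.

116.26

Link t=0→t=1:
ΣP(t=1)Q(t=0) = 1.92×106 + 1.84×144 = 203.52 + 264.96 = 468.48
ΣP(t=0)Q(t=0) = 1.87×106 + 1.64×144 = 198.22 + 236.16 = 434.38
link = 468.48/434.38 = 1.078503
Link t=1→t=2:
ΣP(t=2)Q(t=1) = 2.19×126 + 1.89×162 = 275.94 + 306.18 = 582.12
ΣP(t=1)Q(t=1) = 1.92×126 + 1.84×162 = 241.92 + 298.08 = 540
link = 582.12/540 = 1.078000
Chained index = 100 × 1.078503 × 1.078000 = 116.2626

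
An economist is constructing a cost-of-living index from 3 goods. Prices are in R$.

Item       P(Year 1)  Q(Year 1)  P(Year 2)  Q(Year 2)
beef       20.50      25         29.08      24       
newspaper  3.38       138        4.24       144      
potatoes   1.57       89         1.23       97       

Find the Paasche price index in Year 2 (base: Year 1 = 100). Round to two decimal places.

Paasche price index uses current-period quantities as weights.
ΣP(Year 2)·Q(Year 2) = 29.08×24 + 4.24×144 + 1.23×97 = 697.92 + 610.56 + 119.31 = 1427.79
ΣP(Year 1)·Q(Year 2) = 20.50×24 + 3.38×144 + 1.57×97 = 492 + 486.72 + 152.29 = 1131.01
Index = 1427.79 / 1131.01 × 100 = 126.2403

126.24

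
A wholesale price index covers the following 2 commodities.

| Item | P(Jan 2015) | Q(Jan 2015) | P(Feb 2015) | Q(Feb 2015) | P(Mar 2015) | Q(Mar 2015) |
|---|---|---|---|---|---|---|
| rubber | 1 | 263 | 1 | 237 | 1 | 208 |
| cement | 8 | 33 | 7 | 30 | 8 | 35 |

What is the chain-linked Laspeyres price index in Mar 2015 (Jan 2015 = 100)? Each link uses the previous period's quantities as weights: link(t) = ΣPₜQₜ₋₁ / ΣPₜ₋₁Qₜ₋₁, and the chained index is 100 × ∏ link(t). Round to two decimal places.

100.03

Link Jan 2015→Feb 2015:
ΣP(Feb 2015)Q(Jan 2015) = 1×263 + 7×33 = 263 + 231 = 494
ΣP(Jan 2015)Q(Jan 2015) = 1×263 + 8×33 = 263 + 264 = 527
link = 494/527 = 0.937381
Link Feb 2015→Mar 2015:
ΣP(Mar 2015)Q(Feb 2015) = 1×237 + 8×30 = 237 + 240 = 477
ΣP(Feb 2015)Q(Feb 2015) = 1×237 + 7×30 = 237 + 210 = 447
link = 477/447 = 1.067114
Chained index = 100 × 0.937381 × 1.067114 = 100.0293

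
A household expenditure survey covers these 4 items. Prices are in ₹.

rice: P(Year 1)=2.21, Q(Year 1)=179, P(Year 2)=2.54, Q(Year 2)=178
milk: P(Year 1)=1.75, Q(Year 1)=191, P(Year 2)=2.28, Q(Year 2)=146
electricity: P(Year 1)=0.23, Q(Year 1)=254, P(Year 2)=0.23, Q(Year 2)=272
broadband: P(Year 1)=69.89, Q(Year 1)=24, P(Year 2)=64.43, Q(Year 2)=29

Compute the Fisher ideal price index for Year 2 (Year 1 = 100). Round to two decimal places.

Laspeyres component (base-period weights):
ΣP(Year 2)Q(Year 1) = 2.54×179 + 2.28×191 + 0.23×254 + 64.43×24 = 454.66 + 435.48 + 58.42 + 1546.32 = 2494.88
ΣP(Year 1)Q(Year 1) = 2.21×179 + 1.75×191 + 0.23×254 + 69.89×24 = 395.59 + 334.25 + 58.42 + 1677.36 = 2465.62
L = 2494.88 / 2465.62 × 100 = 101.1867
Paasche component (current-period weights):
ΣP(Year 2)Q(Year 2) = 2.54×178 + 2.28×146 + 0.23×272 + 64.43×29 = 452.12 + 332.88 + 62.56 + 1868.47 = 2716.03
ΣP(Year 1)Q(Year 2) = 2.21×178 + 1.75×146 + 0.23×272 + 69.89×29 = 393.38 + 255.5 + 62.56 + 2026.81 = 2738.25
P = 2716.03 / 2738.25 × 100 = 99.1885
Fisher = √(L × P) = √(101.1867 × 99.1885) = 100.1826

100.18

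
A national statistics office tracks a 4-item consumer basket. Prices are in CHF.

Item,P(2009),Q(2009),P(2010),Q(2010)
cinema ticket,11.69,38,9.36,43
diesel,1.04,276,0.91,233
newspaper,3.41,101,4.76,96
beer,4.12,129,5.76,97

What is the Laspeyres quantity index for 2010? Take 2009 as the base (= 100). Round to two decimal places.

91.59

Laspeyres quantity index uses base-period prices as weights.
ΣP(2009)·Q(2010) = 11.69×43 + 1.04×233 + 3.41×96 + 4.12×97 = 502.67 + 242.32 + 327.36 + 399.64 = 1471.99
ΣP(2009)·Q(2009) = 11.69×38 + 1.04×276 + 3.41×101 + 4.12×129 = 444.22 + 287.04 + 344.41 + 531.48 = 1607.15
Index = 1471.99 / 1607.15 × 100 = 91.5901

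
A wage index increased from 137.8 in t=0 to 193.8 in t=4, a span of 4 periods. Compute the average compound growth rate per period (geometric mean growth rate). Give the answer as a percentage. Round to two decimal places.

Growth factor = (193.8/137.8)^(1/4) = (1.406386)^(1/4) = 1.088996
Growth rate = 1.088996 − 1 = 0.088996 = 8.8996%

8.90%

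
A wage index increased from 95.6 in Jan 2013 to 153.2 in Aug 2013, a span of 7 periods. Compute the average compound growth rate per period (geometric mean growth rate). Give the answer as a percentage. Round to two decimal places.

Growth factor = (153.2/95.6)^(1/7) = (1.602510)^(1/7) = 1.069688
Growth rate = 1.069688 − 1 = 0.069688 = 6.9688%

6.97%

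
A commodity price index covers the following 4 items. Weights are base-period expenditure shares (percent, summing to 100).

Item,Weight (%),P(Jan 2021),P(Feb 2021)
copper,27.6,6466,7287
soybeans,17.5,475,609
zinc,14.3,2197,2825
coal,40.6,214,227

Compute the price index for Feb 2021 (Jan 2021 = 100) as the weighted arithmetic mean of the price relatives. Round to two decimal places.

copper: 27.6 × (7287/6466) = 27.6 × 1.126972 = 31.1044
soybeans: 17.5 × (609/475) = 17.5 × 1.282105 = 22.4368
zinc: 14.3 × (2825/2197) = 14.3 × 1.285844 = 18.3876
coal: 40.6 × (227/214) = 40.6 × 1.060748 = 43.0664
Index = Σ wᵢ·(p₁ᵢ/p₀ᵢ) = 31.1044 + 22.4368 + 18.3876 + 43.0664 = 114.9952

115.00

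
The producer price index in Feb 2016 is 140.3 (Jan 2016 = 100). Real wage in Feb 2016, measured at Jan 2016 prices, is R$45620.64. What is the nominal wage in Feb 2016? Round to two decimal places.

64005.76

Nominal = Real × (Index/100) = 45620.64 × (140.3/100)
        = 45620.64 × 1.403 = 64005.7579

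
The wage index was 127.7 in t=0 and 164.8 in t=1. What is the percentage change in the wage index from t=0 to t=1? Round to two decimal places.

29.05%

Change = (164.8 − 127.7) / 127.7 × 100
       = 37.1 / 127.7 × 100 = 29.0525%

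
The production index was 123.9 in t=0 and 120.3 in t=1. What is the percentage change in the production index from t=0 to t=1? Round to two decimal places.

Change = (120.3 − 123.9) / 123.9 × 100
       = -3.6 / 123.9 × 100 = -2.9056%

-2.91%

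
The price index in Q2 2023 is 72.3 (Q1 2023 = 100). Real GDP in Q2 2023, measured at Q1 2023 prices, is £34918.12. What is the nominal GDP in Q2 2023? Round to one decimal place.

25245.8

Nominal = Real × (Index/100) = 34918.12 × (72.3/100)
        = 34918.12 × 0.723 = 25245.8008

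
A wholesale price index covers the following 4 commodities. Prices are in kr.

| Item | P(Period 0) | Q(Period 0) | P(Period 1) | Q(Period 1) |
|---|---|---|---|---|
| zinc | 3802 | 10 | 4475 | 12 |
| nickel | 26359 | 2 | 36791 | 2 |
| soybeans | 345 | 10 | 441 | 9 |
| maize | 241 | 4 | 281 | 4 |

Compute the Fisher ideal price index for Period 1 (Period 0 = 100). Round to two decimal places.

129.72

Laspeyres component (base-period weights):
ΣP(Period 1)Q(Period 0) = 4475×10 + 36791×2 + 441×10 + 281×4 = 44750 + 73582 + 4410 + 1124 = 123866
ΣP(Period 0)Q(Period 0) = 3802×10 + 26359×2 + 345×10 + 241×4 = 38020 + 52718 + 3450 + 964 = 95152
L = 123866 / 95152 × 100 = 130.1770
Paasche component (current-period weights):
ΣP(Period 1)Q(Period 1) = 4475×12 + 36791×2 + 441×9 + 281×4 = 53700 + 73582 + 3969 + 1124 = 132375
ΣP(Period 0)Q(Period 1) = 3802×12 + 26359×2 + 345×9 + 241×4 = 45624 + 52718 + 3105 + 964 = 102411
P = 132375 / 102411 × 100 = 129.2586
Fisher = √(L × P) = √(130.1770 × 129.2586) = 129.7170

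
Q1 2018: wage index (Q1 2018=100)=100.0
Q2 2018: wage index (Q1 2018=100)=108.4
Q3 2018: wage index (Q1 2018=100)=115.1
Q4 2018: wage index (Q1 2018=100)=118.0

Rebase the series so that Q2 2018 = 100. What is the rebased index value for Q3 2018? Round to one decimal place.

106.2

Rebased(Q3 2018) = 115.1 / 108.4 × 100 = 106.1808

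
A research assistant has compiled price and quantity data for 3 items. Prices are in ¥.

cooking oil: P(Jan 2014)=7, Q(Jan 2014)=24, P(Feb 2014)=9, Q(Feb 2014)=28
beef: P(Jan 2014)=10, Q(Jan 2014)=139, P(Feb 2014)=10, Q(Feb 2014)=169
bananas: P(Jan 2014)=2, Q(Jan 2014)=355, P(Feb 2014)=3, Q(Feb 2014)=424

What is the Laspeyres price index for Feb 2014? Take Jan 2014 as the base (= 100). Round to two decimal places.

117.77

Laspeyres price index uses base-period quantities as weights.
ΣP(Feb 2014)·Q(Jan 2014) = 9×24 + 10×139 + 3×355 = 216 + 1390 + 1065 = 2671
ΣP(Jan 2014)·Q(Jan 2014) = 7×24 + 10×139 + 2×355 = 168 + 1390 + 710 = 2268
Index = 2671 / 2268 × 100 = 117.7690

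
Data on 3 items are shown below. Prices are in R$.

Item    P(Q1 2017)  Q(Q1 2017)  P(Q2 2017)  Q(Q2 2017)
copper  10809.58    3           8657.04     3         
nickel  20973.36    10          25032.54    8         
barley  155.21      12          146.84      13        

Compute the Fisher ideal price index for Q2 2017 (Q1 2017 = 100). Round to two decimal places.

Laspeyres component (base-period weights):
ΣP(Q2 2017)Q(Q1 2017) = 8657.04×3 + 25032.54×10 + 146.84×12 = 25971.12 + 250325.4 + 1762.08 = 278058.6
ΣP(Q1 2017)Q(Q1 2017) = 10809.58×3 + 20973.36×10 + 155.21×12 = 32428.74 + 209733.6 + 1862.52 = 244024.86
L = 278058.6 / 244024.86 × 100 = 113.9468
Paasche component (current-period weights):
ΣP(Q2 2017)Q(Q2 2017) = 8657.04×3 + 25032.54×8 + 146.84×13 = 25971.12 + 200260.32 + 1908.92 = 228140.36
ΣP(Q1 2017)Q(Q2 2017) = 10809.58×3 + 20973.36×8 + 155.21×13 = 32428.74 + 167786.88 + 2017.73 = 202233.35
P = 228140.36 / 202233.35 × 100 = 112.8105
Fisher = √(L × P) = √(113.9468 × 112.8105) = 113.3772

113.38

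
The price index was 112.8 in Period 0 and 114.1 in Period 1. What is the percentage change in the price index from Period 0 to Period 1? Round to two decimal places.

1.15%

Change = (114.1 − 112.8) / 112.8 × 100
       = 1.3 / 112.8 × 100 = 1.1525%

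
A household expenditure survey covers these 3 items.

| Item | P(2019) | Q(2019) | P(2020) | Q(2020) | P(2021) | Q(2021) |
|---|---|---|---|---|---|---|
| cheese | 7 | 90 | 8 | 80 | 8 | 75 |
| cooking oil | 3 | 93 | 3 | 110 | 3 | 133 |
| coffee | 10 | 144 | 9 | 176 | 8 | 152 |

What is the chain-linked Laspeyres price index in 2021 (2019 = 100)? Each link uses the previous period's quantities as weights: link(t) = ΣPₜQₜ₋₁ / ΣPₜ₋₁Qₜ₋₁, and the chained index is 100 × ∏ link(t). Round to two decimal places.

Link 2019→2020:
ΣP(2020)Q(2019) = 8×90 + 3×93 + 9×144 = 720 + 279 + 1296 = 2295
ΣP(2019)Q(2019) = 7×90 + 3×93 + 10×144 = 630 + 279 + 1440 = 2349
link = 2295/2349 = 0.977011
Link 2020→2021:
ΣP(2021)Q(2020) = 8×80 + 3×110 + 8×176 = 640 + 330 + 1408 = 2378
ΣP(2020)Q(2020) = 8×80 + 3×110 + 9×176 = 640 + 330 + 1584 = 2554
link = 2378/2554 = 0.931088
Chained index = 100 × 0.977011 × 0.931088 = 90.9684

90.97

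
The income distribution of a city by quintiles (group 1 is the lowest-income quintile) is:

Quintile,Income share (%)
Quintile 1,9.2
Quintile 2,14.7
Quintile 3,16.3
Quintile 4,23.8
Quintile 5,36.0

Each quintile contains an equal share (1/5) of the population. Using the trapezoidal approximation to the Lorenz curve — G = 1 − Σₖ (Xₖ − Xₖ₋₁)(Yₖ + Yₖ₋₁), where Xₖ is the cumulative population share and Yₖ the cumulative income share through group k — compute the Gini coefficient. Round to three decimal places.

0.251

Cumulative income shares Yₖ: 0.0920, 0.2390, 0.4020, 0.6400, 1.0000
Σ (Xₖ−Xₖ₋₁)(Yₖ+Yₖ₋₁) = (1/5)(0.0920+0.0000) + (1/5)(0.2390+0.0920) + (1/5)(0.4020+0.2390) + (1/5)(0.6400+0.4020) + (1/5)(1.0000+0.6400)
  = 0.0184 + 0.0662 + 0.1282 + 0.2084 + 0.3280 = 0.7492
G = 1 − 0.7492 = 0.2508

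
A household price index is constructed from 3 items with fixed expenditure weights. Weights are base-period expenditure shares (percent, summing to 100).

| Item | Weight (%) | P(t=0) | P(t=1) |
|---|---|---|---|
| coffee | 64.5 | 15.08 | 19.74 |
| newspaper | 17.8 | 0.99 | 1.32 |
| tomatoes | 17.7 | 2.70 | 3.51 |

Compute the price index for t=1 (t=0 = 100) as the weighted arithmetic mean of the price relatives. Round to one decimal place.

coffee: 64.5 × (19.74/15.08) = 64.5 × 1.309019 = 84.4317
newspaper: 17.8 × (1.32/0.99) = 17.8 × 1.333333 = 23.7333
tomatoes: 17.7 × (3.51/2.70) = 17.7 × 1.300000 = 23.0100
Index = Σ wᵢ·(p₁ᵢ/p₀ᵢ) = 84.4317 + 23.7333 + 23.0100 = 131.1750

131.2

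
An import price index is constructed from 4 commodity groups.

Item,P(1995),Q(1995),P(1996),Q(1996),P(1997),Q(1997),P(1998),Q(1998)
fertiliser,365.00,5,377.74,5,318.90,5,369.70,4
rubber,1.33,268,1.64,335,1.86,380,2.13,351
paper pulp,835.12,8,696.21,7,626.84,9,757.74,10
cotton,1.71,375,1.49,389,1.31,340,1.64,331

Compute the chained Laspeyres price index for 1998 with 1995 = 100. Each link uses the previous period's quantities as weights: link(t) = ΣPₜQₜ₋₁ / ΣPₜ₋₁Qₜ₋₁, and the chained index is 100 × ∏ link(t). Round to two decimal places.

Link 1995→1996:
ΣP(1996)Q(1995) = 377.74×5 + 1.64×268 + 696.21×8 + 1.49×375 = 1888.7 + 439.52 + 5569.68 + 558.75 = 8456.65
ΣP(1995)Q(1995) = 365.00×5 + 1.33×268 + 835.12×8 + 1.71×375 = 1825 + 356.44 + 6680.96 + 641.25 = 9503.65
link = 8456.65/9503.65 = 0.889832
Link 1996→1997:
ΣP(1997)Q(1996) = 318.90×5 + 1.86×335 + 626.84×7 + 1.31×389 = 1594.5 + 623.1 + 4387.88 + 509.59 = 7115.07
ΣP(1996)Q(1996) = 377.74×5 + 1.64×335 + 696.21×7 + 1.49×389 = 1888.7 + 549.4 + 4873.47 + 579.61 = 7891.18
link = 7115.07/7891.18 = 0.901648
Link 1997→1998:
ΣP(1998)Q(1997) = 369.70×5 + 2.13×380 + 757.74×9 + 1.64×340 = 1848.5 + 809.4 + 6819.66 + 557.6 = 10035.16
ΣP(1997)Q(1997) = 318.90×5 + 1.86×380 + 626.84×9 + 1.31×340 = 1594.5 + 706.8 + 5641.56 + 445.4 = 8388.26
link = 10035.16/8388.26 = 1.196334
Chained index = 100 × 0.889832 × 0.901648 × 1.196334 = 95.9837

95.98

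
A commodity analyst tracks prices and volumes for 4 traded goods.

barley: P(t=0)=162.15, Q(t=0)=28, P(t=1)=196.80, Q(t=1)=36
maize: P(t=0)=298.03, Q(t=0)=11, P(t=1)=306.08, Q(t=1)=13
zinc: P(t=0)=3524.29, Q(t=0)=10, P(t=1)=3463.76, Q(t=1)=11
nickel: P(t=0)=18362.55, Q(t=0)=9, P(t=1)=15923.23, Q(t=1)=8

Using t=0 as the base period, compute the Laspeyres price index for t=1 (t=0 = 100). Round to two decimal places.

Laspeyres price index uses base-period quantities as weights.
ΣP(t=1)·Q(t=0) = 196.80×28 + 306.08×11 + 3463.76×10 + 15923.23×9 = 5510.4 + 3366.88 + 34637.6 + 143309.07 = 186823.95
ΣP(t=0)·Q(t=0) = 162.15×28 + 298.03×11 + 3524.29×10 + 18362.55×9 = 4540.2 + 3278.33 + 35242.9 + 165262.95 = 208324.38
Index = 186823.95 / 208324.38 × 100 = 89.6794

89.68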